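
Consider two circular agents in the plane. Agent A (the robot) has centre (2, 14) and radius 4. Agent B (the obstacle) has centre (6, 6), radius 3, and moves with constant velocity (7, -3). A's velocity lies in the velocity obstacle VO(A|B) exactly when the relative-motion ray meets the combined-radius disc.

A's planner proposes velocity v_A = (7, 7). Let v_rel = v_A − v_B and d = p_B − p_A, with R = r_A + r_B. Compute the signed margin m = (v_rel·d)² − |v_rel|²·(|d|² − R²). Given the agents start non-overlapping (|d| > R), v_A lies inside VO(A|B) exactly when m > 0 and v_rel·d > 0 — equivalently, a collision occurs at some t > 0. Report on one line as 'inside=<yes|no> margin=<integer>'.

d = (4, -8),  |d|² = 80;  R = 4+3 = 7,  c = 80−7² = 31
v_rel = (0, 10),  |v_rel|² = 100;  v_rel·d = (0)·(4) + (10)·(-8) = -80
100·t² + 160·t + 31 = 0  ⇒  m = (-80)² − 100·31 = 3300
m = 3300 > 0,  v_rel·d = -80 < 0  ⇒  outside

inside=no margin=3300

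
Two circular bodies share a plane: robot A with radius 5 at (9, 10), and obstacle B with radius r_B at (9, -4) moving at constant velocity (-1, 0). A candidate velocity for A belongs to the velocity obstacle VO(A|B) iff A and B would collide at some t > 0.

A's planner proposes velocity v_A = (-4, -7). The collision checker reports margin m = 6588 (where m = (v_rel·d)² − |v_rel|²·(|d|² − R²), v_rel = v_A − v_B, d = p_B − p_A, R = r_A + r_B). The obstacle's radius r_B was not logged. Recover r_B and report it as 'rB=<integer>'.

m = 6588
d = (0, -14);  v_rel = (-3, -7),  |v_rel|² = 58
v_rel×d = (-3)·(-14) − (-7)·(0) = 42
since m = R²·58 − 42²:  R² = (1764 + 6588) / 58 = 144
R = √144 = 12  ⇒  r_B = 12 − 5 = 7

rB=7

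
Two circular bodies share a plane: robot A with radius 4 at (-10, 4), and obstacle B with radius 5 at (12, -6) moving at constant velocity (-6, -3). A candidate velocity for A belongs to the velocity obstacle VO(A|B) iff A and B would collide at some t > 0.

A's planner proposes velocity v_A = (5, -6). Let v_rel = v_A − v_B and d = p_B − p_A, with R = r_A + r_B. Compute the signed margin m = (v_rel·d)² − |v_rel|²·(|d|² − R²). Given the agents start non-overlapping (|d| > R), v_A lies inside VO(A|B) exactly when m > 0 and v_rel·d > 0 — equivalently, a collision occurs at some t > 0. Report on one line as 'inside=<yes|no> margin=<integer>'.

d = (22, -10),  |d|² = 584;  R = 4+5 = 9,  c = 584−9² = 503
v_rel = (11, -3),  |v_rel|² = 130;  v_rel·d = (11)·(22) + (-3)·(-10) = 272
130·t² − 544·t + 503 = 0  ⇒  m = 272² − 130·503 = 8594
m = 8594 > 0,  v_rel·d = 272 > 0  ⇒  inside

inside=yes margin=8594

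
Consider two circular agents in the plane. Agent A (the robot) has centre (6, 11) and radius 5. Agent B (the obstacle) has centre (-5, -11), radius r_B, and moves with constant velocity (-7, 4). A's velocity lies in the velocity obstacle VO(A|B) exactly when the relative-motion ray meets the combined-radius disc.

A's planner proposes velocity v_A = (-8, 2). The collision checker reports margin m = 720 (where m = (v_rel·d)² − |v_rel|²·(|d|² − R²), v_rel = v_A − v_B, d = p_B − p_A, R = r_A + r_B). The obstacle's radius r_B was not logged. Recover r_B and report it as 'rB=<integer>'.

m = 720
d = (-11, -22);  v_rel = (-1, -2),  |v_rel|² = 5
v_rel×d = (-1)·(-22) − (-2)·(-11) = 0
since m = R²·5 − 0²:  R² = (0 + 720) / 5 = 144
R = √144 = 12  ⇒  r_B = 12 − 5 = 7

rB=7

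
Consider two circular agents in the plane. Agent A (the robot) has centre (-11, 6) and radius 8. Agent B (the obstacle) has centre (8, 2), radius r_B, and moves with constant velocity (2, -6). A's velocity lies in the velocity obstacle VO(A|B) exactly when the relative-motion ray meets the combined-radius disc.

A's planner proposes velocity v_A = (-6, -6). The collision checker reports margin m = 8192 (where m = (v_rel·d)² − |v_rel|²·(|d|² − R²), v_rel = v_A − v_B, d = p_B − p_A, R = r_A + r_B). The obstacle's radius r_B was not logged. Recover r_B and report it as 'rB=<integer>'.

m = 8192
d = (19, -4);  v_rel = (-8, 0),  |v_rel|² = 64
v_rel×d = (-8)·(-4) − (0)·(19) = 32
since m = R²·64 − 32²:  R² = (1024 + 8192) / 64 = 144
R = √144 = 12  ⇒  r_B = 12 − 8 = 4

rB=4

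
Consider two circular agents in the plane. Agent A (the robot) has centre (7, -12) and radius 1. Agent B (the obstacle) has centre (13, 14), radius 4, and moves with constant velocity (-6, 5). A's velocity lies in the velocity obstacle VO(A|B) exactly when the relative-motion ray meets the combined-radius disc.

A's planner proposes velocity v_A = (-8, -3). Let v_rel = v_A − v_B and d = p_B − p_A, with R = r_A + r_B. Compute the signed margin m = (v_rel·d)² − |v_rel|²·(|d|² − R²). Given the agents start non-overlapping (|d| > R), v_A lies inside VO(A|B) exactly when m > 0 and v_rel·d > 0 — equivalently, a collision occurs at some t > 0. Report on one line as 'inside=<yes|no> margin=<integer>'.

d = (6, 26),  |d|² = 712;  R = 1+4 = 5,  c = 712−5² = 687
v_rel = (-2, -8),  |v_rel|² = 68;  v_rel·d = (-2)·(6) + (-8)·(26) = -220
68·t² + 440·t + 687 = 0  ⇒  m = (-220)² − 68·687 = 1684
m = 1684 > 0,  v_rel·d = -220 < 0  ⇒  outside

inside=no margin=1684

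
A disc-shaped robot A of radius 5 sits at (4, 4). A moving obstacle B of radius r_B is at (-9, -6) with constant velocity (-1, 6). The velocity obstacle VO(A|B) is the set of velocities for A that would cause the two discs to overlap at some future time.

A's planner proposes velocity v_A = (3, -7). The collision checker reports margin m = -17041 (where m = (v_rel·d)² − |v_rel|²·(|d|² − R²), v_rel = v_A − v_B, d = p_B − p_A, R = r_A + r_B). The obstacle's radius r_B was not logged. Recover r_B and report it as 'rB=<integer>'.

m = -17041
d = (-13, -10);  v_rel = (4, -13),  |v_rel|² = 185
v_rel×d = (4)·(-10) − (-13)·(-13) = -209
since m = R²·185 − (-209)²:  R² = (43681 + -17041) / 185 = 144
R = √144 = 12  ⇒  r_B = 12 − 5 = 7

rB=7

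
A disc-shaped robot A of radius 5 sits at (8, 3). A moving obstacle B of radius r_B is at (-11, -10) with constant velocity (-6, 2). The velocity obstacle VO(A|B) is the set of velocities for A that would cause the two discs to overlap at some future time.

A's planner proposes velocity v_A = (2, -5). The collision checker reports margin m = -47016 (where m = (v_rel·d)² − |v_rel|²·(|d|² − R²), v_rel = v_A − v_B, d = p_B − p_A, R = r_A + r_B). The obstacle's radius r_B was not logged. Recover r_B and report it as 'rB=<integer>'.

m = -47016
d = (-19, -13);  v_rel = (8, -7),  |v_rel|² = 113
v_rel×d = (8)·(-13) − (-7)·(-19) = -237
since m = R²·113 − (-237)²:  R² = (56169 + -47016) / 113 = 81
R = √81 = 9  ⇒  r_B = 9 − 5 = 4

rB=4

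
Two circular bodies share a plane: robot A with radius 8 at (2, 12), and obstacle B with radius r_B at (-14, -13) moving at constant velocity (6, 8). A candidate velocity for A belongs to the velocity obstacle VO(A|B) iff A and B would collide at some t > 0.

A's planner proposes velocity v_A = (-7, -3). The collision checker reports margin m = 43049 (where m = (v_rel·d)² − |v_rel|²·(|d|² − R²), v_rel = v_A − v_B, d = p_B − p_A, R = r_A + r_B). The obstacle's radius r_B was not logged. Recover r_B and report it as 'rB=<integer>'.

m = 43049
d = (-16, -25);  v_rel = (-13, -11),  |v_rel|² = 290
v_rel×d = (-13)·(-25) − (-11)·(-16) = 149
since m = R²·290 − 149²:  R² = (22201 + 43049) / 290 = 225
R = √225 = 15  ⇒  r_B = 15 − 8 = 7

rB=7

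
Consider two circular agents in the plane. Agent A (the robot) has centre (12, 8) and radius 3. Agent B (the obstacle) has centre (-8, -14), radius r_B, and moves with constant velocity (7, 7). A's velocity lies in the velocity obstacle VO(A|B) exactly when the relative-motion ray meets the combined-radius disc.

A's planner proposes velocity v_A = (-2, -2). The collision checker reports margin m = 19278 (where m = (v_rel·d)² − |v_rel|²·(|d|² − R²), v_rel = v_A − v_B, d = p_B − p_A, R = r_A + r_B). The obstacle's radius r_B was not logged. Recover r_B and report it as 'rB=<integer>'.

m = 19278
d = (-20, -22);  v_rel = (-9, -9),  |v_rel|² = 162
v_rel×d = (-9)·(-22) − (-9)·(-20) = 18
since m = R²·162 − 18²:  R² = (324 + 19278) / 162 = 121
R = √121 = 11  ⇒  r_B = 11 − 3 = 8

rB=8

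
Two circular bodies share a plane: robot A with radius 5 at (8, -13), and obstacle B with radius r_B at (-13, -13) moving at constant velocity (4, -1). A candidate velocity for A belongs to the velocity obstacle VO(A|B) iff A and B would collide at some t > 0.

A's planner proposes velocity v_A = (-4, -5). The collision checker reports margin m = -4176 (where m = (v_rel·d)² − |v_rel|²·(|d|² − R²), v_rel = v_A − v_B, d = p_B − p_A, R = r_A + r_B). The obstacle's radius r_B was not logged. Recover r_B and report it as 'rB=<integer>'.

m = -4176
d = (-21, 0);  v_rel = (-8, -4),  |v_rel|² = 80
v_rel×d = (-8)·(0) − (-4)·(-21) = -84
since m = R²·80 − (-84)²:  R² = (7056 + -4176) / 80 = 36
R = √36 = 6  ⇒  r_B = 6 − 5 = 1

rB=1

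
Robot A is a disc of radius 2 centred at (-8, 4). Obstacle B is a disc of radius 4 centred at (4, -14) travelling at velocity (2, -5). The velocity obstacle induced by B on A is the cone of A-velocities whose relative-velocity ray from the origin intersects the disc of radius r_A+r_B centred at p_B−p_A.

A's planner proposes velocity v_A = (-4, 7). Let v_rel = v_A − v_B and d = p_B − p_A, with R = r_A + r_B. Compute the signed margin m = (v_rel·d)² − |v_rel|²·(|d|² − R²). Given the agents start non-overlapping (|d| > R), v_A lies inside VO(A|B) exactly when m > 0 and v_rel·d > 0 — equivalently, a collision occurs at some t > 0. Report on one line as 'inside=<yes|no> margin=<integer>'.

d = (12, -18),  |d|² = 468;  R = 2+4 = 6,  c = 468−6² = 432
v_rel = (-6, 12),  |v_rel|² = 180;  v_rel·d = (-6)·(12) + (12)·(-18) = -288
180·t² + 576·t + 432 = 0  ⇒  m = (-288)² − 180·432 = 5184
m = 5184 > 0,  v_rel·d = -288 < 0  ⇒  outside

inside=no margin=5184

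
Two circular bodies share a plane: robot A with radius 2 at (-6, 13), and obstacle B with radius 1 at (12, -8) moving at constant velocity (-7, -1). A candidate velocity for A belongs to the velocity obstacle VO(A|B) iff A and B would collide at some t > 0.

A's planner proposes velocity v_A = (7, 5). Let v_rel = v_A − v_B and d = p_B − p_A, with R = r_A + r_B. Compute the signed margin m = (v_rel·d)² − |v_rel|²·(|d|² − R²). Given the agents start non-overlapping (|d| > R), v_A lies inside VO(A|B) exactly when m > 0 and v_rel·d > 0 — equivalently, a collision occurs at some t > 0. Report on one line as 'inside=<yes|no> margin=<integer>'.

d = (18, -21),  |d|² = 765;  R = 2+1 = 3,  c = 765−3² = 756
v_rel = (14, 6),  |v_rel|² = 232;  v_rel·d = (14)·(18) + (6)·(-21) = 126
232·t² − 252·t + 756 = 0  ⇒  m = 126² − 232·756 = -159516
m = -159516 < 0,  v_rel·d = 126 > 0  ⇒  outside

inside=no margin=-159516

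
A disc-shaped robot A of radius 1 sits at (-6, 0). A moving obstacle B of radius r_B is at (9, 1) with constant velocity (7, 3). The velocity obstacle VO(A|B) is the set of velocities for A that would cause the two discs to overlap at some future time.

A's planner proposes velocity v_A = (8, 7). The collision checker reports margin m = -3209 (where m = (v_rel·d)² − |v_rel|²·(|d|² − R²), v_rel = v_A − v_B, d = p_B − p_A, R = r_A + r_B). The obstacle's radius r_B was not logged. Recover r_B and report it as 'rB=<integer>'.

m = -3209
d = (15, 1);  v_rel = (1, 4),  |v_rel|² = 17
v_rel×d = (1)·(1) − (4)·(15) = -59
since m = R²·17 − (-59)²:  R² = (3481 + -3209) / 17 = 16
R = √16 = 4  ⇒  r_B = 4 − 1 = 3

rB=3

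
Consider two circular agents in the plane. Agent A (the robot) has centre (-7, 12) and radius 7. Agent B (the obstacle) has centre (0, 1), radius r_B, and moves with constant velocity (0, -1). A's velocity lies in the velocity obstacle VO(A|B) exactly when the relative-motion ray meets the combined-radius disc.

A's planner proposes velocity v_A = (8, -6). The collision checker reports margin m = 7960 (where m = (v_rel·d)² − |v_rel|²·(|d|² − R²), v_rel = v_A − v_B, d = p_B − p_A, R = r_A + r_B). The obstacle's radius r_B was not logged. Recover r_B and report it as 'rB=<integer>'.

m = 7960
d = (7, -11);  v_rel = (8, -5),  |v_rel|² = 89
v_rel×d = (8)·(-11) − (-5)·(7) = -53
since m = R²·89 − (-53)²:  R² = (2809 + 7960) / 89 = 121
R = √121 = 11  ⇒  r_B = 11 − 7 = 4

rB=4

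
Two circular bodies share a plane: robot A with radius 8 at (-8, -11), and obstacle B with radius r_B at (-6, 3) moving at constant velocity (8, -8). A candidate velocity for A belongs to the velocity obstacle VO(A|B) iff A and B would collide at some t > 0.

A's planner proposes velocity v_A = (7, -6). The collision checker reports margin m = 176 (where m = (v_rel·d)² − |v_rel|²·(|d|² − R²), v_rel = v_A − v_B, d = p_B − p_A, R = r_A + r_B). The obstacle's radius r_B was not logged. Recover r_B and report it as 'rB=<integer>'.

m = 176
d = (2, 14);  v_rel = (-1, 2),  |v_rel|² = 5
v_rel×d = (-1)·(14) − (2)·(2) = -18
since m = R²·5 − (-18)²:  R² = (324 + 176) / 5 = 100
R = √100 = 10  ⇒  r_B = 10 − 8 = 2

rB=2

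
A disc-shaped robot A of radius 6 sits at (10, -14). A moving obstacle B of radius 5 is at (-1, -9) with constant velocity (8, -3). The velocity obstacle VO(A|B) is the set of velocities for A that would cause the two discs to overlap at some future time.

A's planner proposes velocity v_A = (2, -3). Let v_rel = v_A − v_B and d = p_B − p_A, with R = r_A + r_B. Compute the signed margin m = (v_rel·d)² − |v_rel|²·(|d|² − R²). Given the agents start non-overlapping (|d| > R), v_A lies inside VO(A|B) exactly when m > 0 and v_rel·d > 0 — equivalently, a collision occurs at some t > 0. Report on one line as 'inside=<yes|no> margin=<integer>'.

d = (-11, 5),  |d|² = 146;  R = 6+5 = 11,  c = 146−11² = 25
v_rel = (-6, 0),  |v_rel|² = 36;  v_rel·d = (-6)·(-11) + (0)·(5) = 66
36·t² − 132·t + 25 = 0  ⇒  m = 66² − 36·25 = 3456
m = 3456 > 0,  v_rel·d = 66 > 0  ⇒  inside

inside=yes margin=3456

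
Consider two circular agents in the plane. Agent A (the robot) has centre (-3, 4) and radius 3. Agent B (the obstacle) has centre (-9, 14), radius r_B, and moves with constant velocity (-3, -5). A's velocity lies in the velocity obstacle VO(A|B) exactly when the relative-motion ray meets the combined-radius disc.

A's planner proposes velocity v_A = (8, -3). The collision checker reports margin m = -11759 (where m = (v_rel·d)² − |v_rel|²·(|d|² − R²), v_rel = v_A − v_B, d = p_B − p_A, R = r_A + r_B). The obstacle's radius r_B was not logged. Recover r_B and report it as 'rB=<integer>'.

m = -11759
d = (-6, 10);  v_rel = (11, 2),  |v_rel|² = 125
v_rel×d = (11)·(10) − (2)·(-6) = 122
since m = R²·125 − 122²:  R² = (14884 + -11759) / 125 = 25
R = √25 = 5  ⇒  r_B = 5 − 3 = 2

rB=2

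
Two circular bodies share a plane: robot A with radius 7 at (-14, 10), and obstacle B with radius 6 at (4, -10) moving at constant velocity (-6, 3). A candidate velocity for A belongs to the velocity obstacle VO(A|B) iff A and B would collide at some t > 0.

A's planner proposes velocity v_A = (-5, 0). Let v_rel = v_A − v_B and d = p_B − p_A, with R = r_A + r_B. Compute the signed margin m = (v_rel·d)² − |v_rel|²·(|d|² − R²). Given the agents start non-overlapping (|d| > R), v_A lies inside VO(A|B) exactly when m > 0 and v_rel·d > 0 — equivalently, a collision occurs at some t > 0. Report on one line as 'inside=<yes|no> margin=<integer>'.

d = (18, -20),  |d|² = 724;  R = 7+6 = 13,  c = 724−13² = 555
v_rel = (1, -3),  |v_rel|² = 10;  v_rel·d = (1)·(18) + (-3)·(-20) = 78
10·t² − 156·t + 555 = 0  ⇒  m = 78² − 10·555 = 534
m = 534 > 0,  v_rel·d = 78 > 0  ⇒  inside

inside=yes margin=534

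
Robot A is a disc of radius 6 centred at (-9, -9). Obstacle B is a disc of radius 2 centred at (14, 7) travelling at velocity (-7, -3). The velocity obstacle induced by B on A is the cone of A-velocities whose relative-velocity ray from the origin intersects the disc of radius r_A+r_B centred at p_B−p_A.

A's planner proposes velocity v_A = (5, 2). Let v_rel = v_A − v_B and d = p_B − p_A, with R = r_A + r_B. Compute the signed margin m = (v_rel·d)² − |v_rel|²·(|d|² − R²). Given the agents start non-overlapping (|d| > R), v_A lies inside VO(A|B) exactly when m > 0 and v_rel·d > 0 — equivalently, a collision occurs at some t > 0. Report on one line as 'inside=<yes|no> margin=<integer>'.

d = (23, 16),  |d|² = 785;  R = 6+2 = 8,  c = 785−8² = 721
v_rel = (12, 5),  |v_rel|² = 169;  v_rel·d = (12)·(23) + (5)·(16) = 356
169·t² − 712·t + 721 = 0  ⇒  m = 356² − 169·721 = 4887
m = 4887 > 0,  v_rel·d = 356 > 0  ⇒  inside

inside=yes margin=4887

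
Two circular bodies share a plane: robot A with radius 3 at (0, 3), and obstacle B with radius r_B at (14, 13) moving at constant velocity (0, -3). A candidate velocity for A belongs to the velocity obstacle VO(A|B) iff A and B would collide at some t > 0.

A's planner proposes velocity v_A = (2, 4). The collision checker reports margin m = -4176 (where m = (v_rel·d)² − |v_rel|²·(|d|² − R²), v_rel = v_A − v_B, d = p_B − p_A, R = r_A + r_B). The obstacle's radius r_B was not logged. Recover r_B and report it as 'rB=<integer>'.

m = -4176
d = (14, 10);  v_rel = (2, 7),  |v_rel|² = 53
v_rel×d = (2)·(10) − (7)·(14) = -78
since m = R²·53 − (-78)²:  R² = (6084 + -4176) / 53 = 36
R = √36 = 6  ⇒  r_B = 6 − 3 = 3

rB=3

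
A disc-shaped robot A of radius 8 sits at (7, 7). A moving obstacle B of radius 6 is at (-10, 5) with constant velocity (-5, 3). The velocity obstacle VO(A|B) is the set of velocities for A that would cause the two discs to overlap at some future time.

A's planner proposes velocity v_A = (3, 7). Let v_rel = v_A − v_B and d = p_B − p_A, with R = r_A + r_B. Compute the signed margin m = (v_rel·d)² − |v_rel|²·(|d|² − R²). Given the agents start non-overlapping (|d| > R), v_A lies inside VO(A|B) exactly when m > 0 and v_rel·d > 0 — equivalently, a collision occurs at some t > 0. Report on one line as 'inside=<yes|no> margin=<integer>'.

d = (-17, -2),  |d|² = 293;  R = 8+6 = 14,  c = 293−14² = 97
v_rel = (8, 4),  |v_rel|² = 80;  v_rel·d = (8)·(-17) + (4)·(-2) = -144
80·t² + 288·t + 97 = 0  ⇒  m = (-144)² − 80·97 = 12976
m = 12976 > 0,  v_rel·d = -144 < 0  ⇒  outside

inside=no margin=12976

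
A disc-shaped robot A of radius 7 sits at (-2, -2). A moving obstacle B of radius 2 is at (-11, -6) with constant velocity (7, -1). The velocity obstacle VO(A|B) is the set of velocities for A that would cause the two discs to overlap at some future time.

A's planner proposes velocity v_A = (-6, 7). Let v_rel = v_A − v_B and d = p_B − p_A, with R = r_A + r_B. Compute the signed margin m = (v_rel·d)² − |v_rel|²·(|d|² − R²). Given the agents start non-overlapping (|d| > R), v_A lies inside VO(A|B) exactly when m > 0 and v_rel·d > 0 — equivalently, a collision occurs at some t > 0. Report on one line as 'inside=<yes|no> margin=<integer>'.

d = (-9, -4),  |d|² = 97;  R = 7+2 = 9,  c = 97−9² = 16
v_rel = (-13, 8),  |v_rel|² = 233;  v_rel·d = (-13)·(-9) + (8)·(-4) = 85
233·t² − 170·t + 16 = 0  ⇒  m = 85² − 233·16 = 3497
m = 3497 > 0,  v_rel·d = 85 > 0  ⇒  inside

inside=yes margin=3497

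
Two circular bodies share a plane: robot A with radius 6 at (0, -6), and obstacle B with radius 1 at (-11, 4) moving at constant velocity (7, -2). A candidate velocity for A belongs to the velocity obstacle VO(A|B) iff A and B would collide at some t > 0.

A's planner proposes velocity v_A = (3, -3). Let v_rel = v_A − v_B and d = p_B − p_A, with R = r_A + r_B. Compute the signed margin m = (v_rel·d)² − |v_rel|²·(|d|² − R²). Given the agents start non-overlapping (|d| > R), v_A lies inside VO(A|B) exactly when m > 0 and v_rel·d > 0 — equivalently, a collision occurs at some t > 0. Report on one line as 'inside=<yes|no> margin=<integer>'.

d = (-11, 10),  |d|² = 221;  R = 6+1 = 7,  c = 221−7² = 172
v_rel = (-4, -1),  |v_rel|² = 17;  v_rel·d = (-4)·(-11) + (-1)·(10) = 34
17·t² − 68·t + 172 = 0  ⇒  m = 34² − 17·172 = -1768
m = -1768 < 0,  v_rel·d = 34 > 0  ⇒  outside

inside=no margin=-1768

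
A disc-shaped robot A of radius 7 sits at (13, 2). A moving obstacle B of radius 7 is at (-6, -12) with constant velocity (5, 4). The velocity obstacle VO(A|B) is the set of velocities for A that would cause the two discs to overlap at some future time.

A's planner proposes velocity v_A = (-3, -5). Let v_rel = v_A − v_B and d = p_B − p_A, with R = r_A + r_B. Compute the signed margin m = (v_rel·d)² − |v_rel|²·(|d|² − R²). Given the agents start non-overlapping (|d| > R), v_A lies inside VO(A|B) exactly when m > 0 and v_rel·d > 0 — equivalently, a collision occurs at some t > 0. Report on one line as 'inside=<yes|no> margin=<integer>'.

d = (-19, -14),  |d|² = 557;  R = 7+7 = 14,  c = 557−14² = 361
v_rel = (-8, -9),  |v_rel|² = 145;  v_rel·d = (-8)·(-19) + (-9)·(-14) = 278
145·t² − 556·t + 361 = 0  ⇒  m = 278² − 145·361 = 24939
m = 24939 > 0,  v_rel·d = 278 > 0  ⇒  inside

inside=yes margin=24939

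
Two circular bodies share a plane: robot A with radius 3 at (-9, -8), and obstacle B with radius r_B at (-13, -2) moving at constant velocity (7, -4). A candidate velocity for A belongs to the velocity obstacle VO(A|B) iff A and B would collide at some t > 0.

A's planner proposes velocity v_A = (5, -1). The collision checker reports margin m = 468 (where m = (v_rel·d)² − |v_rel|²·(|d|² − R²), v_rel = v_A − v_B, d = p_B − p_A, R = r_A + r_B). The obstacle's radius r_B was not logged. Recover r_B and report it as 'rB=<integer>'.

m = 468
d = (-4, 6);  v_rel = (-2, 3),  |v_rel|² = 13
v_rel×d = (-2)·(6) − (3)·(-4) = 0
since m = R²·13 − 0²:  R² = (0 + 468) / 13 = 36
R = √36 = 6  ⇒  r_B = 6 − 3 = 3

rB=3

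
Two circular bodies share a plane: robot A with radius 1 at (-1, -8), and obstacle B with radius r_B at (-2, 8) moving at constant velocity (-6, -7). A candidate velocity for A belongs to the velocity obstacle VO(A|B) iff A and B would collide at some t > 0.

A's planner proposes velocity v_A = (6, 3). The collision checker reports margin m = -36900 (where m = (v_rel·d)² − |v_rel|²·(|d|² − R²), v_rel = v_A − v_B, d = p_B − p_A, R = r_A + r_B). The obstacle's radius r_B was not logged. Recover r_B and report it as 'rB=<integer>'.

m = -36900
d = (-1, 16);  v_rel = (12, 10),  |v_rel|² = 244
v_rel×d = (12)·(16) − (10)·(-1) = 202
since m = R²·244 − 202²:  R² = (40804 + -36900) / 244 = 16
R = √16 = 4  ⇒  r_B = 4 − 1 = 3

rB=3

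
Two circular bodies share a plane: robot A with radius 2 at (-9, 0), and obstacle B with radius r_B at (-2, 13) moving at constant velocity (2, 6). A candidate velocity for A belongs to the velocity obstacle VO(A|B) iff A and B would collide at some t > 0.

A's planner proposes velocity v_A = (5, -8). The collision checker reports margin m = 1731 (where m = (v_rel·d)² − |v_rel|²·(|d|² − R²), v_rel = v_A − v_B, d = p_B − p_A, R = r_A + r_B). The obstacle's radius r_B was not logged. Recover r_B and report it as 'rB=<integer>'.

m = 1731
d = (7, 13);  v_rel = (3, -14),  |v_rel|² = 205
v_rel×d = (3)·(13) − (-14)·(7) = 137
since m = R²·205 − 137²:  R² = (18769 + 1731) / 205 = 100
R = √100 = 10  ⇒  r_B = 10 − 2 = 8

rB=8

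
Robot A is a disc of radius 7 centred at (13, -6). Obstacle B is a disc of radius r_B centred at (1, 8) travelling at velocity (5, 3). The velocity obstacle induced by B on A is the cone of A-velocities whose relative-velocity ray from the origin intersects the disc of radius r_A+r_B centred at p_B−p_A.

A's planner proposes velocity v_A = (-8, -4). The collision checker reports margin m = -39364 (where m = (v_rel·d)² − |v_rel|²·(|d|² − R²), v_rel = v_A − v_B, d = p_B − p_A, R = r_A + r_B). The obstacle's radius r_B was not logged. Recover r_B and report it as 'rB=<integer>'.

m = -39364
d = (-12, 14);  v_rel = (-13, -7),  |v_rel|² = 218
v_rel×d = (-13)·(14) − (-7)·(-12) = -266
since m = R²·218 − (-266)²:  R² = (70756 + -39364) / 218 = 144
R = √144 = 12  ⇒  r_B = 12 − 7 = 5

rB=5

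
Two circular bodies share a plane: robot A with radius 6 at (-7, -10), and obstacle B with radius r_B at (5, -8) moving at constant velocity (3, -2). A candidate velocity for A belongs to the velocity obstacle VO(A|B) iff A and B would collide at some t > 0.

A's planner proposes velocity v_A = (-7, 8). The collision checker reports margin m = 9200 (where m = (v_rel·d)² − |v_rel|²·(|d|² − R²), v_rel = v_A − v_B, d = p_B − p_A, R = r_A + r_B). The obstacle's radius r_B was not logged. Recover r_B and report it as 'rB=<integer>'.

m = 9200
d = (12, 2);  v_rel = (-10, 10),  |v_rel|² = 200
v_rel×d = (-10)·(2) − (10)·(12) = -140
since m = R²·200 − (-140)²:  R² = (19600 + 9200) / 200 = 144
R = √144 = 12  ⇒  r_B = 12 − 6 = 6

rB=6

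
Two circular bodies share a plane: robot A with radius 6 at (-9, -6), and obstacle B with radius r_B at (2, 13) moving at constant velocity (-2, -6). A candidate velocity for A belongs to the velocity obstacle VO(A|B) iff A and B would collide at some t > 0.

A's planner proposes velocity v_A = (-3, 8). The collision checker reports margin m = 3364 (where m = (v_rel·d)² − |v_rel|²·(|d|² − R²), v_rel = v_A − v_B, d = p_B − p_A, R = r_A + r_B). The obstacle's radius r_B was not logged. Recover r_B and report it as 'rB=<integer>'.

m = 3364
d = (11, 19);  v_rel = (-1, 14),  |v_rel|² = 197
v_rel×d = (-1)·(19) − (14)·(11) = -173
since m = R²·197 − (-173)²:  R² = (29929 + 3364) / 197 = 169
R = √169 = 13  ⇒  r_B = 13 − 6 = 7

rB=7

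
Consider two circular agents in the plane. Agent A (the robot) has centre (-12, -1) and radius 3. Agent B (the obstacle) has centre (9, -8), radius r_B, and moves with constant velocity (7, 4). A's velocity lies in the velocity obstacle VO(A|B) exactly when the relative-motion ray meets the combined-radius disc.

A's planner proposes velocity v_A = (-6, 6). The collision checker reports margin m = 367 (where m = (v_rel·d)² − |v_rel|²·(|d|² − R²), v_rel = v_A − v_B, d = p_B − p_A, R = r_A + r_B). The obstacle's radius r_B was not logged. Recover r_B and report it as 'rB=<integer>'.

m = 367
d = (21, -7);  v_rel = (-13, 2),  |v_rel|² = 173
v_rel×d = (-13)·(-7) − (2)·(21) = 49
since m = R²·173 − 49²:  R² = (2401 + 367) / 173 = 16
R = √16 = 4  ⇒  r_B = 4 − 3 = 1

rB=1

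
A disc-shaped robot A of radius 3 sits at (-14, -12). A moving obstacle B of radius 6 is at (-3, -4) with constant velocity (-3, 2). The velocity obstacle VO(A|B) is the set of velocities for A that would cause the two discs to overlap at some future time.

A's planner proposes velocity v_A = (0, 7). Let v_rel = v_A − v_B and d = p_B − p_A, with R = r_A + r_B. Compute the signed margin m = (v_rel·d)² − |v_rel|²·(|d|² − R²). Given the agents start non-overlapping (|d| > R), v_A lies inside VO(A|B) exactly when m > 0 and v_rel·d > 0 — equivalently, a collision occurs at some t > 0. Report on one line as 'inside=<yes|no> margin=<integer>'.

d = (11, 8),  |d|² = 185;  R = 3+6 = 9,  c = 185−9² = 104
v_rel = (3, 5),  |v_rel|² = 34;  v_rel·d = (3)·(11) + (5)·(8) = 73
34·t² − 146·t + 104 = 0  ⇒  m = 73² − 34·104 = 1793
m = 1793 > 0,  v_rel·d = 73 > 0  ⇒  inside

inside=yes margin=1793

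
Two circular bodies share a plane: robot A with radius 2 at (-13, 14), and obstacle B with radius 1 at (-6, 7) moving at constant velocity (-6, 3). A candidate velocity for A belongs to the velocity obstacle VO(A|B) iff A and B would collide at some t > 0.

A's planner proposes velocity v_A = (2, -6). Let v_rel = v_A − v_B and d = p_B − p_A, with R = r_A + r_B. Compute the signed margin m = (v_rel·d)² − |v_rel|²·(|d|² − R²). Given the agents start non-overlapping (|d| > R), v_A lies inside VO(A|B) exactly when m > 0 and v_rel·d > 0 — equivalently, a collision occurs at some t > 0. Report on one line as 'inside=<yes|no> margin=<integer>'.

d = (7, -7),  |d|² = 98;  R = 2+1 = 3,  c = 98−3² = 89
v_rel = (8, -9),  |v_rel|² = 145;  v_rel·d = (8)·(7) + (-9)·(-7) = 119
145·t² − 238·t + 89 = 0  ⇒  m = 119² − 145·89 = 1256
m = 1256 > 0,  v_rel·d = 119 > 0  ⇒  inside

inside=yes margin=1256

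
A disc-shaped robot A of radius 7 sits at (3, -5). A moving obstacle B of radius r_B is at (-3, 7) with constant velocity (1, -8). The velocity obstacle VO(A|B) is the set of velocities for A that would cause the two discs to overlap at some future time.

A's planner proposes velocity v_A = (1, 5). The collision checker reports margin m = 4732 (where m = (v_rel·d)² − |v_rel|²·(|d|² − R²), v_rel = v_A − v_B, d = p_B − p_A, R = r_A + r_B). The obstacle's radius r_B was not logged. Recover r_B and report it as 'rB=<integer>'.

m = 4732
d = (-6, 12);  v_rel = (0, 13),  |v_rel|² = 169
v_rel×d = (0)·(12) − (13)·(-6) = 78
since m = R²·169 − 78²:  R² = (6084 + 4732) / 169 = 64
R = √64 = 8  ⇒  r_B = 8 − 7 = 1

rB=1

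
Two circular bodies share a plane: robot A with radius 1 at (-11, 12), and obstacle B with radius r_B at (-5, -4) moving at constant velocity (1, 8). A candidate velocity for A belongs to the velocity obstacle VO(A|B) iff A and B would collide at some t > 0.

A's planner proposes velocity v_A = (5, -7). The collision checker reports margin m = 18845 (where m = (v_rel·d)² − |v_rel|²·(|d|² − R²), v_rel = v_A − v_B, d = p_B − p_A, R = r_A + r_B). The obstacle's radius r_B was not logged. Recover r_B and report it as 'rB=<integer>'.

m = 18845
d = (6, -16);  v_rel = (4, -15),  |v_rel|² = 241
v_rel×d = (4)·(-16) − (-15)·(6) = 26
since m = R²·241 − 26²:  R² = (676 + 18845) / 241 = 81
R = √81 = 9  ⇒  r_B = 9 − 1 = 8

rB=8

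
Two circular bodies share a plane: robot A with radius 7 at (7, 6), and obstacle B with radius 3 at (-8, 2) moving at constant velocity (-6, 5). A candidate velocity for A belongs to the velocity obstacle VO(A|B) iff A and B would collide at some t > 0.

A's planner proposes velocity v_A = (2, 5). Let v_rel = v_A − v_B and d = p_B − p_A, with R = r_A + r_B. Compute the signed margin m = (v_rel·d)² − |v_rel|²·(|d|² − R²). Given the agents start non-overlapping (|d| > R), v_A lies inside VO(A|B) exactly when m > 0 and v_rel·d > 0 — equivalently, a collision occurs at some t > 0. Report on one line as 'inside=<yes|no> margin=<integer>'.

d = (-15, -4),  |d|² = 241;  R = 7+3 = 10,  c = 241−10² = 141
v_rel = (8, 0),  |v_rel|² = 64;  v_rel·d = (8)·(-15) + (0)·(-4) = -120
64·t² + 240·t + 141 = 0  ⇒  m = (-120)² − 64·141 = 5376
m = 5376 > 0,  v_rel·d = -120 < 0  ⇒  outside

inside=no margin=5376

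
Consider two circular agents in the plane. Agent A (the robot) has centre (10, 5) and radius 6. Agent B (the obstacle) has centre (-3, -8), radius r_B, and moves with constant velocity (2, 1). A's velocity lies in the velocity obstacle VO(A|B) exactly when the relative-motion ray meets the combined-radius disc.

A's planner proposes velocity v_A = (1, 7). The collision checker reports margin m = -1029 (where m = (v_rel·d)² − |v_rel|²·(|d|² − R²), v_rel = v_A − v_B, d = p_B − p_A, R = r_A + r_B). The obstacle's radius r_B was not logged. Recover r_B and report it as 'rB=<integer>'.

m = -1029
d = (-13, -13);  v_rel = (-1, 6),  |v_rel|² = 37
v_rel×d = (-1)·(-13) − (6)·(-13) = 91
since m = R²·37 − 91²:  R² = (8281 + -1029) / 37 = 196
R = √196 = 14  ⇒  r_B = 14 − 6 = 8

rB=8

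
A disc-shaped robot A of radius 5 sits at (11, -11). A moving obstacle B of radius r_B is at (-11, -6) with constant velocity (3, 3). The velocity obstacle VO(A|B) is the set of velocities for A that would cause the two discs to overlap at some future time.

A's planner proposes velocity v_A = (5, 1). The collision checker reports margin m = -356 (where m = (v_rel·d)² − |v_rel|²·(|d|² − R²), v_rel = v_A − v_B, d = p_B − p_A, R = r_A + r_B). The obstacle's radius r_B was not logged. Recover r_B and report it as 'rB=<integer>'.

m = -356
d = (-22, 5);  v_rel = (2, -2),  |v_rel|² = 8
v_rel×d = (2)·(5) − (-2)·(-22) = -34
since m = R²·8 − (-34)²:  R² = (1156 + -356) / 8 = 100
R = √100 = 10  ⇒  r_B = 10 − 5 = 5

rB=5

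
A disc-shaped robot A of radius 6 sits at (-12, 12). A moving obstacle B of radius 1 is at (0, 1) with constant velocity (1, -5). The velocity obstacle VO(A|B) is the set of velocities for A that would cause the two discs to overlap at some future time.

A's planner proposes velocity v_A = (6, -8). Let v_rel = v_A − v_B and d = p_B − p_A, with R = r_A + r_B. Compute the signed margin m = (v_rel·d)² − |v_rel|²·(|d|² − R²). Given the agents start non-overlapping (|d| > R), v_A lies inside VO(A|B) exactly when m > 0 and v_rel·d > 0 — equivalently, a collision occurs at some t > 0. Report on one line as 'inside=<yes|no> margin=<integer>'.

d = (12, -11),  |d|² = 265;  R = 6+1 = 7,  c = 265−7² = 216
v_rel = (5, -3),  |v_rel|² = 34;  v_rel·d = (5)·(12) + (-3)·(-11) = 93
34·t² − 186·t + 216 = 0  ⇒  m = 93² − 34·216 = 1305
m = 1305 > 0,  v_rel·d = 93 > 0  ⇒  inside

inside=yes margin=1305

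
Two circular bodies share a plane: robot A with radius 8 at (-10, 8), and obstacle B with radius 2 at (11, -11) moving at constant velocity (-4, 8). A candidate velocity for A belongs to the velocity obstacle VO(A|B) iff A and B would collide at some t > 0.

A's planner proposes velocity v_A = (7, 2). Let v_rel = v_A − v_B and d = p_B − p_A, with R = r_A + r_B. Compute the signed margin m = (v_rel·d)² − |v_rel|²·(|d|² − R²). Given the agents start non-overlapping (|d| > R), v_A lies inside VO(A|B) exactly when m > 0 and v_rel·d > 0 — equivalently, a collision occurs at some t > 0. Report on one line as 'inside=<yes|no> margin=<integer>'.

d = (21, -19),  |d|² = 802;  R = 8+2 = 10,  c = 802−10² = 702
v_rel = (11, -6),  |v_rel|² = 157;  v_rel·d = (11)·(21) + (-6)·(-19) = 345
157·t² − 690·t + 702 = 0  ⇒  m = 345² − 157·702 = 8811
m = 8811 > 0,  v_rel·d = 345 > 0  ⇒  inside

inside=yes margin=8811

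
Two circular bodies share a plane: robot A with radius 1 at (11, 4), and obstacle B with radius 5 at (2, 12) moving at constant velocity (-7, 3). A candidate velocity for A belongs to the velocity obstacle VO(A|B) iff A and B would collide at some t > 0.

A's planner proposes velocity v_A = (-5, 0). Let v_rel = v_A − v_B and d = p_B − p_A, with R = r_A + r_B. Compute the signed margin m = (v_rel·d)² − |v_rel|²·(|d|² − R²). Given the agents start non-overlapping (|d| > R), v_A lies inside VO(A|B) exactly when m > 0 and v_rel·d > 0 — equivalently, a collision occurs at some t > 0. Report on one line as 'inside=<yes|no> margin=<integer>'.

d = (-9, 8),  |d|² = 145;  R = 1+5 = 6,  c = 145−6² = 109
v_rel = (2, -3),  |v_rel|² = 13;  v_rel·d = (2)·(-9) + (-3)·(8) = -42
13·t² + 84·t + 109 = 0  ⇒  m = (-42)² − 13·109 = 347
m = 347 > 0,  v_rel·d = -42 < 0  ⇒  outside

inside=no margin=347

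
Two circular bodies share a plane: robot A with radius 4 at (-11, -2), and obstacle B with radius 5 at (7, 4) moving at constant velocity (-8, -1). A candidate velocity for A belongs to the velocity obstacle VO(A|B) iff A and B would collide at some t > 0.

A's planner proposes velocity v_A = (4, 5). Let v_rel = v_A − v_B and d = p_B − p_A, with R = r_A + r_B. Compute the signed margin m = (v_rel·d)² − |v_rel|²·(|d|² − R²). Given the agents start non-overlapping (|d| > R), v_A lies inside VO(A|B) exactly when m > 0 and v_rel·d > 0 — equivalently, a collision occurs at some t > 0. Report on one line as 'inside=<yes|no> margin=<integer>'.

d = (18, 6),  |d|² = 360;  R = 4+5 = 9,  c = 360−9² = 279
v_rel = (12, 6),  |v_rel|² = 180;  v_rel·d = (12)·(18) + (6)·(6) = 252
180·t² − 504·t + 279 = 0  ⇒  m = 252² − 180·279 = 13284
m = 13284 > 0,  v_rel·d = 252 > 0  ⇒  inside

inside=yes margin=13284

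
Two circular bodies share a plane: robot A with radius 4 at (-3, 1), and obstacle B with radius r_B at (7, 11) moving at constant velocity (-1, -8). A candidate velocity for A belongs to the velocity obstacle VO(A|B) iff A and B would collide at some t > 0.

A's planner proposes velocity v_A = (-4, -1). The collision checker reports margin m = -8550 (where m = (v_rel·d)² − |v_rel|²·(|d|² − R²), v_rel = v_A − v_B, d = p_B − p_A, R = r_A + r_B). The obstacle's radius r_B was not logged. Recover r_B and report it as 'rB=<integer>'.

m = -8550
d = (10, 10);  v_rel = (-3, 7),  |v_rel|² = 58
v_rel×d = (-3)·(10) − (7)·(10) = -100
since m = R²·58 − (-100)²:  R² = (10000 + -8550) / 58 = 25
R = √25 = 5  ⇒  r_B = 5 − 4 = 1

rB=1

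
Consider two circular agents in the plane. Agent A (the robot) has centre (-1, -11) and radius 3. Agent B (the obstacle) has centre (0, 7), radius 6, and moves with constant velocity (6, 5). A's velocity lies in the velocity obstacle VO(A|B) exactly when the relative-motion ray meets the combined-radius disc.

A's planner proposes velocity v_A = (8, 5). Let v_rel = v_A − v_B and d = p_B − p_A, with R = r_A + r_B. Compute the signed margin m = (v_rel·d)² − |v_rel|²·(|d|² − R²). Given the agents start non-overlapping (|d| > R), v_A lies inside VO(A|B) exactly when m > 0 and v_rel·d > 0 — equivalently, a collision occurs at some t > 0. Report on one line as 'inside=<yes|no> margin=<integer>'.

d = (1, 18),  |d|² = 325;  R = 3+6 = 9,  c = 325−9² = 244
v_rel = (2, 0),  |v_rel|² = 4;  v_rel·d = (2)·(1) + (0)·(18) = 2
4·t² − 4·t + 244 = 0  ⇒  m = 2² − 4·244 = -972
m = -972 < 0,  v_rel·d = 2 > 0  ⇒  outside

inside=no margin=-972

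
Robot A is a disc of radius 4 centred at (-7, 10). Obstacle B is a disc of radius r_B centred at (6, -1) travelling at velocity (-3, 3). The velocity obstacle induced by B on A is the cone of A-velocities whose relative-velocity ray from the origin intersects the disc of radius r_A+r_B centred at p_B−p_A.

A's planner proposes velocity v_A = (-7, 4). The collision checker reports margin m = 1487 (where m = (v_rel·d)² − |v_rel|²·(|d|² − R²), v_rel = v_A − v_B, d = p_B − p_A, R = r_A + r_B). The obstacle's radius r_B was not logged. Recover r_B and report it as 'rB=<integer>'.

m = 1487
d = (13, -11);  v_rel = (-4, 1),  |v_rel|² = 17
v_rel×d = (-4)·(-11) − (1)·(13) = 31
since m = R²·17 − 31²:  R² = (961 + 1487) / 17 = 144
R = √144 = 12  ⇒  r_B = 12 − 4 = 8

rB=8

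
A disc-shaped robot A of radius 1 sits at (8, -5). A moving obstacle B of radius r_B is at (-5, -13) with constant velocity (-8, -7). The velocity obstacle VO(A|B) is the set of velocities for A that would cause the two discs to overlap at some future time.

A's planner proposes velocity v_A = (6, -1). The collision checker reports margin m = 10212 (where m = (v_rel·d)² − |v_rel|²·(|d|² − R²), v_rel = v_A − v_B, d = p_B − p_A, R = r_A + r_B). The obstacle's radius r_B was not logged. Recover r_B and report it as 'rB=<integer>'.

m = 10212
d = (-13, -8);  v_rel = (14, 6),  |v_rel|² = 232
v_rel×d = (14)·(-8) − (6)·(-13) = -34
since m = R²·232 − (-34)²:  R² = (1156 + 10212) / 232 = 49
R = √49 = 7  ⇒  r_B = 7 − 1 = 6

rB=6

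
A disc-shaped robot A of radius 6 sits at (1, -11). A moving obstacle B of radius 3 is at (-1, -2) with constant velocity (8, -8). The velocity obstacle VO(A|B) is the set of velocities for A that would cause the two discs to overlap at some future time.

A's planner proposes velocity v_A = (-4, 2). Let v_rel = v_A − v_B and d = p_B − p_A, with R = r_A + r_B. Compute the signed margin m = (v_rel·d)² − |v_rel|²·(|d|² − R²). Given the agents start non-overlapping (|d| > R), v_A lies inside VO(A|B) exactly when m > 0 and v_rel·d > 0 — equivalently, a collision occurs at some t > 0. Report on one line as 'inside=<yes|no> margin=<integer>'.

d = (-2, 9),  |d|² = 85;  R = 6+3 = 9,  c = 85−9² = 4
v_rel = (-12, 10),  |v_rel|² = 244;  v_rel·d = (-12)·(-2) + (10)·(9) = 114
244·t² − 228·t + 4 = 0  ⇒  m = 114² − 244·4 = 12020
m = 12020 > 0,  v_rel·d = 114 > 0  ⇒  inside

inside=yes margin=12020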